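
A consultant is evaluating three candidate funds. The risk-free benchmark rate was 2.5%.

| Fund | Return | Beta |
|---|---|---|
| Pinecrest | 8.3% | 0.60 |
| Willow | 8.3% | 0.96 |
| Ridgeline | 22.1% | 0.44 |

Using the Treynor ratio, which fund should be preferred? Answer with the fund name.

Ridgeline

Pinecrest: Treynor = (8.3% − 2.5%) / 0.60 = 9.667
Willow: Treynor = (8.3% − 2.5%) / 0.96 = 6.042
Ridgeline: Treynor = (22.1% − 2.5%) / 0.44 = 44.545
Highest: Ridgeline (44.545).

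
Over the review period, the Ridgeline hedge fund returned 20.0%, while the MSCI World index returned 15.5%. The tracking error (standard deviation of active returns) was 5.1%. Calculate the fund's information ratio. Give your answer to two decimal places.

IR = (Rp − Rb) / TE = (20.0% − 15.5%) / 5.1% = 4.50% / 5.1% = 0.8824

0.88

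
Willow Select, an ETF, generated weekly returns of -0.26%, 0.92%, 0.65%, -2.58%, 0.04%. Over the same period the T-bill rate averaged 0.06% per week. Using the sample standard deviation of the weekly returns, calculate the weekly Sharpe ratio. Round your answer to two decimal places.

μ = (-0.26 + 0.92 + 0.65 − 2.58 + 0.04) / 5 = -0.2460%
Sample σ = √[Σ(r − μ)² / 4] = √[7.6919 / 4] = √1.9230 = 1.3867%
Sharpe = (μ − rf) / σ = (-0.2460 − 0.06) / 1.3867 = -0.3060 / 1.3867 = -0.2207

-0.22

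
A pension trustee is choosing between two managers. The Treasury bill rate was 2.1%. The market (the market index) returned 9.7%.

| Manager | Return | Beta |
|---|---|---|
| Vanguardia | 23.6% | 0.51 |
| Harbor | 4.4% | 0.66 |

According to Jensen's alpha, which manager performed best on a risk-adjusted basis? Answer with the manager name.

Vanguardia: α = 23.6% − [2.1% + 0.51 × (9.7% − 2.1%)] = 17.624
Harbor: α = 4.4% − [2.1% + 0.66 × (9.7% − 2.1%)] = -2.716
Highest: Vanguardia (17.624).

Vanguardia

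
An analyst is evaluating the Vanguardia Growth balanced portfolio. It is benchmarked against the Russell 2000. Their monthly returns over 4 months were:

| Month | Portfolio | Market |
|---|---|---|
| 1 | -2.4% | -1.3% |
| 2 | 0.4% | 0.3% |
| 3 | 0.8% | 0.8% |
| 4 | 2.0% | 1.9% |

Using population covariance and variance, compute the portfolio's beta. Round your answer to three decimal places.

1.383

r̄p = 0.2000%,  r̄m = 0.4250%
Cov = Σ(rp − r̄p)(rm − r̄m) / 4 = 1.8350
Var(rm) = Σ(rm − r̄m)² / 4 = 1.3269
β = Cov / Var = 1.8350 / 1.3269 = 1.3829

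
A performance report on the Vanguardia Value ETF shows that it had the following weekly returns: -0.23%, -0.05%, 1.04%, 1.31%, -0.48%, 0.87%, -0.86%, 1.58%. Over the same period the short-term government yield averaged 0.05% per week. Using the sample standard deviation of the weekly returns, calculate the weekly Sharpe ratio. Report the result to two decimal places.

0.38

r̄ = (-0.23 − 0.05 + 1.04 + 1.31 − 0.48 + 0.87 − 0.86 + 1.58) / 8 = 0.3975%
Σ(r − r̄)² = (-0.23 − 0.3975)² + (-0.05 − 0.3975)² + (1.04 − 0.3975)² + … = 5.8124
σ = √[5.8124 / 7] = 0.9112%
Sharpe = (r̄ − rf) / σ = (0.3975 − 0.05) / 0.9112 = 0.3475 / 0.9112 = 0.3814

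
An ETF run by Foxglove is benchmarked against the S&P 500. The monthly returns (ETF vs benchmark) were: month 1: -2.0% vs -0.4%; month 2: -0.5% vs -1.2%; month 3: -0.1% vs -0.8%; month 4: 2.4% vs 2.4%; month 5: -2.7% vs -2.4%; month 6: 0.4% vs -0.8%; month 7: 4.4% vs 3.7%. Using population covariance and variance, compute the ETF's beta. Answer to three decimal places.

r̄p = 0.2714%,  r̄m = 0.0714%
Cov = Σ(rp − r̄p)(rm − r̄m) / 7 = 4.2206
Var(rm) = Σ(rm − r̄m)² / 7 = 4.0078
β = Cov / Var = 4.2206 / 4.0078 = 1.0531

1.053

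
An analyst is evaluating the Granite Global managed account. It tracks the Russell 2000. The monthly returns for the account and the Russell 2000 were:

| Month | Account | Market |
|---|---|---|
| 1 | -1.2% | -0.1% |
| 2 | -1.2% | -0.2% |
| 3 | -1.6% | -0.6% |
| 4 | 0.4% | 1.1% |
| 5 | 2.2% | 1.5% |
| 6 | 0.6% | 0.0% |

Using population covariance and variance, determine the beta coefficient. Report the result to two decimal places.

r̄p = -0.1333%,  r̄m = 0.2833%
Cov = Σ(rp − r̄p)(rm − r̄m) / 6 = 0.8811
Var(rm) = Σ(rm − r̄m)² / 6 = 0.5647
β = Cov / Var = 0.8811 / 0.5647 = 1.5603

1.56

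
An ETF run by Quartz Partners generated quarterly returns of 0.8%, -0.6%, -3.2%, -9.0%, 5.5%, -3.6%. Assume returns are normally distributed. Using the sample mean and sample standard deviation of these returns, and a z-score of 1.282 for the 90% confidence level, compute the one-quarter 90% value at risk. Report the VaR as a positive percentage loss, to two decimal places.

r̄ = (0.8 − 0.6 − 3.2 − 9 + 5.5 − 3.6) / 6 = -10.10 / 6 = -1.6833%
Σ(r − r̄)² = (0.8 − (-1.6833))² + (-0.6 − (-1.6833))² + (-3.2 − (-1.6833))² + … = 118.4483
σ = √[118.4483 / 5] = 4.8672%
VaR = −(r̄ − z·σ) = −(-1.6833 − 1.282 × 4.8672) = −(-7.9231) = 7.9231%

7.92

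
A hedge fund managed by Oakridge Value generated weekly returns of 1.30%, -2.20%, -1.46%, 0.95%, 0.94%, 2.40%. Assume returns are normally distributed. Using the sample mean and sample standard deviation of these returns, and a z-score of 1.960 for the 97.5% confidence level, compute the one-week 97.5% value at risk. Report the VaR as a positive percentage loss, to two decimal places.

3.14

μ = (1.3 − 2.2 − 1.46 + 0.95 + 0.94 + 2.4) / 6 = 0.3217%
Σ(r − μ)² = 15.5869; sample σ = √(15.5869/5) = 1.7656%
VaR = −(μ − z·σ) = −(0.3217 − 1.960 × 1.7656) = −(-3.1389) = 3.1389%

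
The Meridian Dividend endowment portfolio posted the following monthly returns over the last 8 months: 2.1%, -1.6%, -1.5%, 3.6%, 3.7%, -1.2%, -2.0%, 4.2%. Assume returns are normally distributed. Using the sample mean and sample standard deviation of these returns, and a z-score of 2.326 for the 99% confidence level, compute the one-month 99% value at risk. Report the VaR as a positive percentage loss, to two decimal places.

r̄ = (2.1 − 1.6 − 1.5 + 3.6 + 3.7 − 1.2 − 2 + 4.2) / 8 = 7.30 / 8 = 0.9125%
Σ(r − r̄)² = 52.2888; sample σ = √(52.2888/7) = 2.7331%
VaR = −(r̄ − z·σ) = −(0.9125 − 2.326 × 2.7331) = −(-5.4447) = 5.4447%

5.44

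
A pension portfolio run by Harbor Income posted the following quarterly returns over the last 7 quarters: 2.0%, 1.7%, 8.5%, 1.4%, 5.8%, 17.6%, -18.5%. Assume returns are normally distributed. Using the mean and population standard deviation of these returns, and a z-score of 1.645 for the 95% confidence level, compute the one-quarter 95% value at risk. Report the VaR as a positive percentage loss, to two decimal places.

r̄ = (2 + 1.7 + 8.5 + 1.4 + 5.8 + 17.6 − 18.5) / 7 = 2.6429%
Σ(r − r̄)² = (2 − 2.6429)² + (1.7 − 2.6429)² + … = 717.8571
σ = √[717.8571 / 7] = 10.1267%
VaR = −(r̄ − z·σ) = −(2.6429 − 1.645 × 10.1267) = −(-14.0155) = 14.0155%

14.02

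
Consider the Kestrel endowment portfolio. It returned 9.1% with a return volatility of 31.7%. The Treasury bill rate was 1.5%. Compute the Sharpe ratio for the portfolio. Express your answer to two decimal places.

0.24

Sharpe = (Rp − Rf) / σp = (9.1% − 1.5%) / 31.7% = 7.60% / 31.7% = 0.2397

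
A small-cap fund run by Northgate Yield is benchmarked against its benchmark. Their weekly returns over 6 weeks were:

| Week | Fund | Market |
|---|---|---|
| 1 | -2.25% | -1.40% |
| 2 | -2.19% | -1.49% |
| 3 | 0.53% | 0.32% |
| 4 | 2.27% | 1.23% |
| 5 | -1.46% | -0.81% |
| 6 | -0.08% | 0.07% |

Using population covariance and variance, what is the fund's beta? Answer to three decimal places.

r̄p = -0.5300%,  r̄m = -0.3467%
Cov = Σ(rp − r̄p)(rm − r̄m) / 6 = 1.5749
Var(rm) = Σ(rm − r̄m)² / 6 = 0.9559
β = Cov / Var = 1.5749 / 0.9559 = 1.6476

1.648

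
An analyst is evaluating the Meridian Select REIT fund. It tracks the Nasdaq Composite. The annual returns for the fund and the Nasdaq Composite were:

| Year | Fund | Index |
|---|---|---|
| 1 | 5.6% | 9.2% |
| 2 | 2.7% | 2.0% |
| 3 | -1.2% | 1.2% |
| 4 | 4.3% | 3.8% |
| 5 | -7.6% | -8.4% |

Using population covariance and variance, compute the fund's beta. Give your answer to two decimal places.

r̄p = 0.7600%,  r̄m = 1.5600%
Cov = Σ(rp − r̄p)(rm − r̄m) / 5 = 25.9464
Var(rm) = Σ(rm − r̄m)² / 5 = 32.5824
β = Cov / Var = 25.9464 / 32.5824 = 0.7963

0.80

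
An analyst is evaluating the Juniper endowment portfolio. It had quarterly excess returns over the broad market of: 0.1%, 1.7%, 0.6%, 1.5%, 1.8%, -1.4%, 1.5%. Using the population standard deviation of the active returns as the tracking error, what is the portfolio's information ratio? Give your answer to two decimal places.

μ = (0.1 + 1.7 + 0.6 + 1.5 + 1.8 − 1.4 + 1.5) / 7 = 0.8286%
Σ(r − μ)² = 8.1543; population σ = √(8.1543/7) = 1.0793%
IR = μ / tracking error = 0.8286 / 1.0793 = 0.7677

0.77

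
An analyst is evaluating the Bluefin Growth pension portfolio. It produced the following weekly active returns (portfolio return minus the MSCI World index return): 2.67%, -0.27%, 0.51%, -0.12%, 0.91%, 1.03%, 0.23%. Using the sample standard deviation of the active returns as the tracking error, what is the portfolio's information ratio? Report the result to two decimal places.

r̄ = (2.67 − 0.27 + 0.51 − 0.12 + 0.91 + 1.03 + 0.23) / 7 = 0.7086%
Sample σ = √[Σ(r − r̄)² / 6] = √[5.9037 / 6] = √0.9840 = 0.9920%
IR = r̄ / tracking error = 0.7086 / 0.9920 = 0.7143

0.71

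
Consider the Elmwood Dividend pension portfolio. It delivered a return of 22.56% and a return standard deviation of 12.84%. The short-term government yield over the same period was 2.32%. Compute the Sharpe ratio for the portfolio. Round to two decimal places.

1.58

Sharpe = (Rp − Rf) / σp = (22.56% − 2.32%) / 12.84% = 20.24% / 12.84% = 1.5763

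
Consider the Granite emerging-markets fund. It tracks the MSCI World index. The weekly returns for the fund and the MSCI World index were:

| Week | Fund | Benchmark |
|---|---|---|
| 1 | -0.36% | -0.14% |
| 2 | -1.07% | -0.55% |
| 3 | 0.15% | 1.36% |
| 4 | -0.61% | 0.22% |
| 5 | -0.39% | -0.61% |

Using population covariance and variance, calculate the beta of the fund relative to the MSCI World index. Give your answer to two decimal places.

r̄p = -0.4560%,  r̄m = 0.0560%
Cov = Σ(rp − r̄p)(rm − r̄m) / 5 = 0.2149
Var(rm) = Σ(rm − r̄m)² / 5 = 0.5153
β = Cov / Var = 0.2149 / 0.5153 = 0.4170

0.42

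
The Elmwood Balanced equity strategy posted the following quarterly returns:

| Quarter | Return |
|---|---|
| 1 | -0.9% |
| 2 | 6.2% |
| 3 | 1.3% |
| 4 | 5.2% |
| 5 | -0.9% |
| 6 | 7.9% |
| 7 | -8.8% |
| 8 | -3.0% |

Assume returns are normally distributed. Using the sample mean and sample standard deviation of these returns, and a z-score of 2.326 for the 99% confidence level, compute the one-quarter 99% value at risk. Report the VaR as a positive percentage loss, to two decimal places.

11.91

Mean return r̄ = 7.00 / 8 = 0.8750%
Σ(r − r̄)² = (-0.9 − 0.8750)² + (6.2 − 0.8750)² + … = 211.5150
σ = √[211.5150 / 7] = 5.4969%
VaR = −(r̄ − z·σ) = −(0.8750 − 2.326 × 5.4969) = −(-11.9108) = 11.9108%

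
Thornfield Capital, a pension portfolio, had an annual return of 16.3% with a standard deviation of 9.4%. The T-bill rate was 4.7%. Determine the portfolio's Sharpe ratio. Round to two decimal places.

Sharpe = (Rp − Rf) / σp = (16.3% − 4.7%) / 9.4% = 11.60% / 9.4% = 1.2340

1.23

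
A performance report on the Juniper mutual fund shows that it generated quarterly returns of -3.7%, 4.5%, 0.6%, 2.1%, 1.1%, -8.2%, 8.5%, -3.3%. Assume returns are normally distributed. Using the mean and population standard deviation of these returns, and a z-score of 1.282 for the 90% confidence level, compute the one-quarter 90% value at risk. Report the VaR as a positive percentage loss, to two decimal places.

Mean return μ = 1.60 / 8 = 0.2000%
Population std dev = √[189.9800 / 8] = 4.8731%
VaR = −(μ − z·σ) = −(0.2000 − 1.282 × 4.8731) = −(-6.0473) = 6.0473%

6.05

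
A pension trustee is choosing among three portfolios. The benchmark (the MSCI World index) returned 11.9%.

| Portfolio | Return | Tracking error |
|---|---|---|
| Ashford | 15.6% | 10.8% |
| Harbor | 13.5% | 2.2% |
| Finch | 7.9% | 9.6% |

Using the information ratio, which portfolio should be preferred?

Ashford: IR = (15.6% − 11.9%) / 10.8% = 0.343
Harbor: IR = (13.5% − 11.9%) / 2.2% = 0.727
Finch: IR = (7.9% − 11.9%) / 9.6% = -0.417
Highest: Harbor (0.727).

Harbor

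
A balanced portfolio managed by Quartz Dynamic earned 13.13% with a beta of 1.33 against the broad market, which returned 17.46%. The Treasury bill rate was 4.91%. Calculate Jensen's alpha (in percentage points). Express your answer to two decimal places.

CAPM expected return = Rf + β(Rm − Rf) = 4.91% + 1.33 × (17.46% − 4.91%) = 4.91 + 1.33 × 12.55 = 21.6015%
Jensen's α = Rp − E[R] = 13.13% − 21.6015% = -8.4715

-8.47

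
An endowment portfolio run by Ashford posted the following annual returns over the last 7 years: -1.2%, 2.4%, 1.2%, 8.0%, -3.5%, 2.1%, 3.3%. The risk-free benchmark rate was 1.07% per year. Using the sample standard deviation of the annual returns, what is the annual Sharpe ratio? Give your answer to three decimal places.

0.190

Mean return r̄ = 12.30 / 7 = 1.7571%
Sample σ = √[Σ(r − r̄)² / 6] = √[78.5771 / 6] = √13.0962 = 3.6189%
Sharpe = (r̄ − rf) / σ = (1.7571 − 1.07) / 3.6189 = 0.6871 / 3.6189 = 0.1899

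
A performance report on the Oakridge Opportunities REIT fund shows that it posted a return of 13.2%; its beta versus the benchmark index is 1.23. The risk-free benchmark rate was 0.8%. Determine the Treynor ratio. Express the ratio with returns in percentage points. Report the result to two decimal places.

10.08

Treynor = (Rp − Rf) / β = (13.2% − 0.8%) / 1.23 = 12.40 / 1.23 = 10.0813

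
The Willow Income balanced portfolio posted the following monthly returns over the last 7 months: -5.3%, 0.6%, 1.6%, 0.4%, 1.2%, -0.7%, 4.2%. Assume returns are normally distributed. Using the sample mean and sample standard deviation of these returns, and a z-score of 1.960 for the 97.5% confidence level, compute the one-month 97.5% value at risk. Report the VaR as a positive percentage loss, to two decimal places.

5.38

μ = (-5.3 + 0.6 + 1.6 + 0.4 + 1.2 − 0.7 + 4.2) / 7 = 2.00 / 7 = 0.2857%
Σ(r − μ)² = 50.1686; sample σ = √(50.1686/6) = 2.8916%
VaR = −(μ − z·σ) = −(0.2857 − 1.960 × 2.8916) = −(-5.3818) = 5.3818%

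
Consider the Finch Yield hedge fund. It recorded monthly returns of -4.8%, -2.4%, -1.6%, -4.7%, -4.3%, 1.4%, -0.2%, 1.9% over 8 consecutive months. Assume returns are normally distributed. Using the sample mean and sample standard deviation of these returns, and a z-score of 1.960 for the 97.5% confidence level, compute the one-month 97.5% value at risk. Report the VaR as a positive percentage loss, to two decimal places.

7.10

r̄ = (-4.8 − 2.4 − 1.6 − 4.7 − 4.3 + 1.4 − 0.2 + 1.9) / 8 = -1.8375%
Σ(r − r̄)² = (-4.8 − (-1.8375))² + (-2.4 − (-1.8375))² + … = 50.5388
σ = √[50.5388 / 7] = 2.6870%
VaR = −(r̄ − z·σ) = −(-1.8375 − 1.960 × 2.6870) = −(-7.1040) = 7.1040%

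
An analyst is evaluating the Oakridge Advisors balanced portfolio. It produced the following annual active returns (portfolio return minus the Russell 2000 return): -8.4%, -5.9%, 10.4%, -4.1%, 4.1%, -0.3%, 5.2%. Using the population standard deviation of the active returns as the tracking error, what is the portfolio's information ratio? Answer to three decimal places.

μ = (-8.4 − 5.9 + 10.4 − 4.1 + 4.1 − 0.3 + 5.2) / 7 = 0.1429%
Population σ = √[Σ(r − μ)² / 7] = √[274.1371 / 7] = √39.1624 = 6.2580%
IR = μ / tracking error = 0.1429 / 6.2580 = 0.0228

0.023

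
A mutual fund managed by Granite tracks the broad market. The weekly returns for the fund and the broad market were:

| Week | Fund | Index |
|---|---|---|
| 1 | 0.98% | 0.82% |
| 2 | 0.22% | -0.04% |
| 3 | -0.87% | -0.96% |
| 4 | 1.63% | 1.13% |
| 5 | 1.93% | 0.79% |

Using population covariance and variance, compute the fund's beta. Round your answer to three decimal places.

r̄p = 0.7780%,  r̄m = 0.3480%
Cov = Σ(rp − r̄p)(rm − r̄m) / 5 = 0.7286
Var(rm) = Σ(rm − r̄m)² / 5 = 0.5782
β = Cov / Var = 0.7286 / 0.5782 = 1.2601

1.260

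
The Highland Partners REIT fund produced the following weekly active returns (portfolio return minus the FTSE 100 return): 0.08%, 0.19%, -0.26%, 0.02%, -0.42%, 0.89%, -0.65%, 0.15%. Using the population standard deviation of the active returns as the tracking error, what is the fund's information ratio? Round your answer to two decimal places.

r̄ = (0.08 + 0.19 − 0.26 + 0.02 − 0.42 + 0.89 − 0.65 + 0.15) / 8 = 0.0000%
Population std dev = √[1.5240 / 8] = 0.4365%
IR = r̄ / tracking error = 0.0000 / 0.4365 = 0.0000

0.00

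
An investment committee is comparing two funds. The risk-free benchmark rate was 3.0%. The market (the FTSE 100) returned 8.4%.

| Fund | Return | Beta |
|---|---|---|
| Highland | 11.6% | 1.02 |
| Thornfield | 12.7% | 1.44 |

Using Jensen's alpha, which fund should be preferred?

Highland

Highland: α = 11.6% − [3.0% + 1.02 × (8.4% − 3.0%)] = 3.092
Thornfield: α = 12.7% − [3.0% + 1.44 × (8.4% − 3.0%)] = 1.924
Highest: Highland (3.092).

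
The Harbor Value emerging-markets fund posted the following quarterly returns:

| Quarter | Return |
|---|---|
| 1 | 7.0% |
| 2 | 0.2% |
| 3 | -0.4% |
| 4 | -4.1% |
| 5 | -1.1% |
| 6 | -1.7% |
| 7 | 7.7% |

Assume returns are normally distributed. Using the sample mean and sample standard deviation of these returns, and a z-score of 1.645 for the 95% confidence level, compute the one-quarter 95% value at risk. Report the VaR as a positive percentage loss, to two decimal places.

Mean return r̄ = 7.60 / 7 = 1.0857%
Sample σ = √[Σ(r − r̄)² / 6] = √[121.1486 / 6] = √20.1914 = 4.4935%
VaR = −(r̄ − z·σ) = −(1.0857 − 1.645 × 4.4935) = −(-6.3061) = 6.3061%

6.31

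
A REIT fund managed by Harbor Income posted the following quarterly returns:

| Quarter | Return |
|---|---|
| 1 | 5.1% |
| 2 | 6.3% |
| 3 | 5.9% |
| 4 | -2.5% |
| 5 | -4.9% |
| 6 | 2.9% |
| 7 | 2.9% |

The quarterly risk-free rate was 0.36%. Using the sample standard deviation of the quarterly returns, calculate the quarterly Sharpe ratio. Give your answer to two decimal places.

0.44

Mean return r̄ = 15.70 / 7 = 2.2429%
Sample std dev = √[112.3771 / 6] = 4.3278%
Sharpe = (r̄ − rf) / σ = (2.2429 − 0.36) / 4.3278 = 1.8829 / 4.3278 = 0.4351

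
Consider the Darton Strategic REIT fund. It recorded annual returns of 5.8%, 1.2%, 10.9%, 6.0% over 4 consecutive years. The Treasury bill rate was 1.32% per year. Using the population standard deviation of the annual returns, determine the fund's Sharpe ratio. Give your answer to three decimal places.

1.357

μ = (5.8 + 1.2 + 10.9 + 6) / 4 = 5.9750%
Σ(r − μ)² = 47.0875; population σ = √(47.0875/4) = 3.4310%
Sharpe = (μ − rf) / σ = (5.9750 − 1.32) / 3.4310 = 4.6550 / 3.4310 = 1.3567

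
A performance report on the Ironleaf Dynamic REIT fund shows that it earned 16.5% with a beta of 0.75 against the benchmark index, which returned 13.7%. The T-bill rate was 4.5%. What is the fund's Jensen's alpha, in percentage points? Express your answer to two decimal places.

5.10

CAPM expected return = Rf + β(Rm − Rf) = 4.5% + 0.75 × (13.7% − 4.5%) = 4.5 + 0.75 × 9.20 = 11.4000%
Jensen's α = Rp − E[R] = 16.5% − 11.4000% = 5.1000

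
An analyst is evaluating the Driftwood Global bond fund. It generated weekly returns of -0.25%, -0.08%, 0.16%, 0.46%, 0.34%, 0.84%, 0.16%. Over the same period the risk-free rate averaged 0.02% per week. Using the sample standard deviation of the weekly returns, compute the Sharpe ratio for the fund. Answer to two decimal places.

0.59

μ = (-0.25 − 0.08 + 0.16 + 0.46 + 0.34 + 0.84 + 0.16) / 7 = 1.630 / 7 = 0.2329%
Σ(r − μ)² = (-0.25 − 0.2329)² + (-0.08 − 0.2329)² + (0.16 − 0.2329)² + … = 0.7733
sample σ = √(0.7733 / 6) = √0.1289 = 0.3590%
Sharpe = (μ − rf) / σ = (0.2329 − 0.02) / 0.3590 = 0.2129 / 0.3590 = 0.5930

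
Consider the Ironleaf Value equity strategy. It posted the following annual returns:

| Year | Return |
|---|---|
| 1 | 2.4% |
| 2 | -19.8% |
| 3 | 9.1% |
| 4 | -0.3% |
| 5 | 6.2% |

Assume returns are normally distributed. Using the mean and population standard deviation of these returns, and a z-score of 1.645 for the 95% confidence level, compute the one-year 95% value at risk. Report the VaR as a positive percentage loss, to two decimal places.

r̄ = (2.4 − 19.8 + 9.1 − 0.3 + 6.2) / 5 = -2.40 / 5 = -0.4800%
Population σ = √[Σ(r − r̄)² / 5] = √[517.9880 / 5] = √103.5976 = 10.1783%
VaR = −(r̄ − z·σ) = −(-0.4800 − 1.645 × 10.1783) = −(-17.2233) = 17.2233%

17.22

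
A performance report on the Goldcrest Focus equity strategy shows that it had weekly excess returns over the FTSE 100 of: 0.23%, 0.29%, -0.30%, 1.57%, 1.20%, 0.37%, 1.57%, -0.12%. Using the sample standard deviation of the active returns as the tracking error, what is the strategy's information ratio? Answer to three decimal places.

r̄ = (0.23 + 0.29 − 0.3 + 1.57 + 1.2 + 0.37 + 1.57 − 0.12) / 8 = 0.6013%
Σ(r − r̄)² = 3.8561; sample σ = √(3.8561/7) = 0.7422%
IR = r̄ / tracking error = 0.6013 / 0.7422 = 0.8102

0.810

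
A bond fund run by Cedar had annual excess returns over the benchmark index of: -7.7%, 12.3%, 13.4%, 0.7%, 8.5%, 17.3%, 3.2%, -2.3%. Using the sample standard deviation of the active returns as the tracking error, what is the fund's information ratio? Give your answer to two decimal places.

0.66

Mean return r̄ = 45.40 / 8 = 5.6750%
Σ(r − r̄)² = (-7.7 − 5.6750)² + (12.3 − 5.6750)² + (13.4 − 5.6750)² + … = 520.0550
sample σ = √(520.0550 / 7) = √74.2936 = 8.6194%
IR = r̄ / tracking error = 5.6750 / 8.6194 = 0.6584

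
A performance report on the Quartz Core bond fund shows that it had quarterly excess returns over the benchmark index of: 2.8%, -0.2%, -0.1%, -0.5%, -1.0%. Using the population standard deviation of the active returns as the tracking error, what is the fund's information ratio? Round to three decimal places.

0.150

μ = (2.8 − 0.2 − 0.1 − 0.5 − 1) / 5 = 0.2000%
Σ(r − μ)² = 8.9400; population σ = √(8.9400/5) = 1.3372%
IR = μ / tracking error = 0.2000 / 1.3372 = 0.1496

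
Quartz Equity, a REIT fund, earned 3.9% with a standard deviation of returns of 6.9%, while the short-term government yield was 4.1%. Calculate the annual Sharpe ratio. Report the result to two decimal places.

-0.03

Sharpe = (Rp − Rf) / σp = (3.9% − 4.1%) / 6.9% = -0.20% / 6.9% = -0.0290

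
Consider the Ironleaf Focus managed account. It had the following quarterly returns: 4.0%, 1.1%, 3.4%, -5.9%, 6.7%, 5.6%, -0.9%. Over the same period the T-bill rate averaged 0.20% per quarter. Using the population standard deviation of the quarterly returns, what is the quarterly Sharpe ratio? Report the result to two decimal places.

0.45

r̄ = (4 + 1.1 + 3.4 − 5.9 + 6.7 + 5.6 − 0.9) / 7 = 2.0000%
Σ(r − r̄)² = (4 − 2.0000)² + (1.1 − 2.0000)² + … = 112.6400
σ = √[112.6400 / 7] = 4.0114%
Sharpe = (r̄ − rf) / σ = (2.0000 − 0.2) / 4.0114 = 1.8000 / 4.0114 = 0.4487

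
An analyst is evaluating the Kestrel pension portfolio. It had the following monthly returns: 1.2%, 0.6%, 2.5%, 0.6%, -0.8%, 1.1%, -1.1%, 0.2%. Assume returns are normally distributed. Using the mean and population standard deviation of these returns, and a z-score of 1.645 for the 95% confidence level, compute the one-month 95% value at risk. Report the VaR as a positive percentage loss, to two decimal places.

1.23

r̄ = (1.2 + 0.6 + 2.5 + 0.6 − 0.8 + 1.1 − 1.1 + 0.2) / 8 = 0.5375%
Σ(r − r̄)² = (1.2 − 0.5375)² + (0.6 − 0.5375)² + (2.5 − 0.5375)² + … = 9.1988
population σ = √(9.1988 / 8) = √1.1499 = 1.0723%
VaR = −(r̄ − z·σ) = −(0.5375 − 1.645 × 1.0723) = −(-1.2264) = 1.2264%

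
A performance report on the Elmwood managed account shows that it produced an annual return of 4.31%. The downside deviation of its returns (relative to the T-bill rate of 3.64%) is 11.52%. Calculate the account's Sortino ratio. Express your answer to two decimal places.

Sortino = (Rp − Rf) / σd = (4.31% − 3.64%) / 11.52% = 0.67% / 11.52% = 0.0582

0.06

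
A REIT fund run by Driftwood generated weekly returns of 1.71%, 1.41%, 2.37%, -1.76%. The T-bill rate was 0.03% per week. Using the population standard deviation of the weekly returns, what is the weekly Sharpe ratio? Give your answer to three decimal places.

0.567

μ = (1.71 + 1.41 + 2.37 − 1.76) / 4 = 3.730 / 4 = 0.9325%
Σ(r − μ)² = 10.1485; population σ = √(10.1485/4) = 1.5928%
Sharpe = (μ − rf) / σ = (0.9325 − 0.03) / 1.5928 = 0.9025 / 1.5928 = 0.5666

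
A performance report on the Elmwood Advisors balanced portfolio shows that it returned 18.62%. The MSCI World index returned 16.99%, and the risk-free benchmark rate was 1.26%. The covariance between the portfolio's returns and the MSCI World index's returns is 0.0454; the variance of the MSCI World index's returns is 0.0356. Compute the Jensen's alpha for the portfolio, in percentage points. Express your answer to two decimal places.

β = Cov / Var = 0.0454 / 0.0356 = 1.2753
E[R] = Rf + β(Rm − Rf) = 1.26% + 1.2753 × (16.99% − 1.26%) = 21.3205%
α = Rp − E[R] = 18.62% − 21.3205% = -2.7005

-2.70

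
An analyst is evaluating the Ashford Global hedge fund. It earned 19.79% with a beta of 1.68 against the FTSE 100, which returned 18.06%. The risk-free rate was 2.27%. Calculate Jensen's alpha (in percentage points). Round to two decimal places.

-9.01

CAPM expected return = Rf + β(Rm − Rf) = 2.27% + 1.68 × (18.06% − 2.27%) = 2.27 + 1.68 × 15.79 = 28.7972%
Jensen's α = Rp − E[R] = 19.79% − 28.7972% = -9.0072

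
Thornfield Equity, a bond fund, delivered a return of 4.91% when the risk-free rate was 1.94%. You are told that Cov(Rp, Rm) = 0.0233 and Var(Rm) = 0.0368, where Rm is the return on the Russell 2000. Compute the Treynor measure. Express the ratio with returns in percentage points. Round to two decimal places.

β = Cov / Var = 0.0233 / 0.0368 = 0.6332
Treynor = (Rp − Rf) / β = (4.91% − 1.94%) / 0.6332 = 2.97 / 0.6332 = 4.6905

4.69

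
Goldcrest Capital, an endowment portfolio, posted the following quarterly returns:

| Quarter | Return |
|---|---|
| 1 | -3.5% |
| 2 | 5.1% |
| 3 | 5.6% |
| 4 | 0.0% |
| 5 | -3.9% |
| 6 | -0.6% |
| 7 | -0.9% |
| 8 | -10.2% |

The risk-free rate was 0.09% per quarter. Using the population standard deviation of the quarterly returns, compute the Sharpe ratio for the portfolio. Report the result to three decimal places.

-0.240

r̄ = (-3.5 + 5.1 + 5.6 + 0 − 3.9 − 0.6 − 0.9 − 10.2) / 8 = -8.40 / 8 = -1.0500%
Population σ = √[Σ(r − r̄)² / 8] = √[181.2200 / 8] = √22.6525 = 4.7595%
Sharpe = (r̄ − rf) / σ = (-1.0500 − 0.09) / 4.7595 = -1.1400 / 4.7595 = -0.2395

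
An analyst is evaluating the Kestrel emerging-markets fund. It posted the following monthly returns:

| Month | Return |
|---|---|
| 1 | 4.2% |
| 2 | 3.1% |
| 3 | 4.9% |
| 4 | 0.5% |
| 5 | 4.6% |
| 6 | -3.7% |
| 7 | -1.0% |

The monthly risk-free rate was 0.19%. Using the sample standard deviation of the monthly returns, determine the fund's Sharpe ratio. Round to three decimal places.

0.490

μ = (4.2 + 3.1 + 4.9 + 0.5 + 4.6 − 3.7 − 1) / 7 = 12.60 / 7 = 1.8000%
Σ(r − μ)² = 64.6800; sample σ = √(64.6800/6) = 3.2833%
Sharpe = (μ − rf) / σ = (1.8000 − 0.19) / 3.2833 = 1.6100 / 3.2833 = 0.4904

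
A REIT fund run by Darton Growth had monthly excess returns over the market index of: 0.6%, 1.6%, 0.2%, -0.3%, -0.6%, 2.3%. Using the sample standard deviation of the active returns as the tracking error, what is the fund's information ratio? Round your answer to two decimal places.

μ = (0.6 + 1.6 + 0.2 − 0.3 − 0.6 + 2.3) / 6 = 0.6333%
Σ(r − μ)² = (0.6 − 0.6333)² + (1.6 − 0.6333)² + … = 6.2933
σ = √[6.2933 / 5] = 1.1219%
IR = μ / tracking error = 0.6333 / 1.1219 = 0.5645

0.56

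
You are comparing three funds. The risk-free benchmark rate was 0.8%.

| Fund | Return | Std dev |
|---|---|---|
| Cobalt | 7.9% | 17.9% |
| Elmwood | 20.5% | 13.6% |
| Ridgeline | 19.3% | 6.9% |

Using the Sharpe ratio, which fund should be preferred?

Cobalt: Sharpe ratio = (7.9% − 0.8%) / 17.9% = 0.397
Elmwood: Sharpe ratio = (20.5% − 0.8%) / 13.6% = 1.449
Ridgeline: Sharpe ratio = (19.3% − 0.8%) / 6.9% = 2.681
Highest: Ridgeline (2.681).

Ridgeline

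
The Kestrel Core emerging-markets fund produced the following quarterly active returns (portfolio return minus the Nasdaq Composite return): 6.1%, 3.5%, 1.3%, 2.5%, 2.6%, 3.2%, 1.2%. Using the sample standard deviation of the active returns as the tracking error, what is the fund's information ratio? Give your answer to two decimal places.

r̄ = (6.1 + 3.5 + 1.3 + 2.5 + 2.6 + 3.2 + 1.2) / 7 = 2.9143%
Sample std dev = √[16.3886 / 6] = 1.6527%
IR = r̄ / tracking error = 2.9143 / 1.6527 = 1.7634

1.76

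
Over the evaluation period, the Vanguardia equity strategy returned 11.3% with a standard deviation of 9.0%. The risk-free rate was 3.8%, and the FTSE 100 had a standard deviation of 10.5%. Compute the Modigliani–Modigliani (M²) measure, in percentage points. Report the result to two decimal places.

Sharpe = (Rp − Rf) / σp = (11.3% − 3.8%) / 9.0% = 0.8333
M² = Rf + Sharpe × σm = 3.8% + 0.8333 × 10.5% = 12.5497%

12.55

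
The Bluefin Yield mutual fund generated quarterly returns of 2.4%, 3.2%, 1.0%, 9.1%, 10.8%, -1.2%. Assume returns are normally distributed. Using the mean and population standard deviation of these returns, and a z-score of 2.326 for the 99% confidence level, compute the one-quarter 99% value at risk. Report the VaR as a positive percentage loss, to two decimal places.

r̄ = (2.4 + 3.2 + 1 + 9.1 + 10.8 − 1.2) / 6 = 4.2167%
Σ(r − r̄)² = (2.4 − 4.2167)² + (3.2 − 4.2167)² + (1 − 4.2167)² + … = 111.2083
σ = √[111.2083 / 6] = 4.3052%
VaR = −(r̄ − z·σ) = −(4.2167 − 2.326 × 4.3052) = −(-5.7972) = 5.7972%

5.80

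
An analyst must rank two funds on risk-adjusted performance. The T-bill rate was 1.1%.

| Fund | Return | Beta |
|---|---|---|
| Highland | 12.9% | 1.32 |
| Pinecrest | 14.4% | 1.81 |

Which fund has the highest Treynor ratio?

Highland

Highland: Treynor = (12.9% − 1.1%) / 1.32 = 8.939
Pinecrest: Treynor = (14.4% − 1.1%) / 1.81 = 7.348
Highest: Highland (8.939).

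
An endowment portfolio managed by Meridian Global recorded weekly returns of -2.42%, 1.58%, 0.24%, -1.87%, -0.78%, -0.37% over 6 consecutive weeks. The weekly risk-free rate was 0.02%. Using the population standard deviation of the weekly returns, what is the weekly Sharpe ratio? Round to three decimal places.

Mean return r̄ = -3.620 / 6 = -0.6033%
Σ(r − r̄)² = 10.4685; population σ = √(10.4685/6) = 1.3209%
Sharpe = (r̄ − rf) / σ = (-0.6033 − 0.02) / 1.3209 = -0.6233 / 1.3209 = -0.4719

-0.472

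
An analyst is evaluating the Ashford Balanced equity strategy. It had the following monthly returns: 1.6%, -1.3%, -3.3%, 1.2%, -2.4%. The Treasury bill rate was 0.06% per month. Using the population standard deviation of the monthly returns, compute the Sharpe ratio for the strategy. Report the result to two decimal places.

μ = (1.6 − 1.3 − 3.3 + 1.2 − 2.4) / 5 = -0.8400%
Population std dev = √[18.8120 / 5] = 1.9397%
Sharpe = (μ − rf) / σ = (-0.8400 − 0.06) / 1.9397 = -0.9000 / 1.9397 = -0.4640

-0.46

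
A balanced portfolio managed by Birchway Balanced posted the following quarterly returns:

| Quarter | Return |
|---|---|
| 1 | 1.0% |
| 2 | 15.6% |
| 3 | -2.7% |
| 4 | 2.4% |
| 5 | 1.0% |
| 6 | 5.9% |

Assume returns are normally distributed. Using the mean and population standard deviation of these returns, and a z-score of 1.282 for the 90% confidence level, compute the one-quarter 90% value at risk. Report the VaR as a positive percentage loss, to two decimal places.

r̄ = (1 + 15.6 − 2.7 + 2.4 + 1 + 5.9) / 6 = 3.8667%
Σ(r − r̄)² = 203.5133; population σ = √(203.5133/6) = 5.8240%
VaR = −(r̄ − z·σ) = −(3.8667 − 1.282 × 5.8240) = −(-3.5997) = 3.5997%

3.60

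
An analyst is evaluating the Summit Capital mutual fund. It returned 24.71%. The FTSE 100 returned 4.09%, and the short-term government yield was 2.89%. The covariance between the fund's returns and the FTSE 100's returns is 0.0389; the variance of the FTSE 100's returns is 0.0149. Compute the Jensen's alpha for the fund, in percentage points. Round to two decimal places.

β = Cov / Var = 0.0389 / 0.0149 = 2.6107
E[R] = Rf + β(Rm − Rf) = 2.89% + 2.6107 × (4.09% − 2.89%) = 6.0228%
α = Rp − E[R] = 24.71% − 6.0228% = 18.6872

18.69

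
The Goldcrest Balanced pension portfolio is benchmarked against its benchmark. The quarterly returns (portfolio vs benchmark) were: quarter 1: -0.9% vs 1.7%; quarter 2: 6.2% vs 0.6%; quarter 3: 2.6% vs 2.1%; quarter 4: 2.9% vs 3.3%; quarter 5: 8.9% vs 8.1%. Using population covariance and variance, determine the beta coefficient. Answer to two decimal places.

0.79

r̄p = 3.9400%,  r̄m = 3.1600%
Cov = Σ(rp − r̄p)(rm − r̄m) / 5 = 5.4116
Var(rm) = Σ(rm − r̄m)² / 5 = 6.8464
β = Cov / Var = 5.4116 / 6.8464 = 0.7904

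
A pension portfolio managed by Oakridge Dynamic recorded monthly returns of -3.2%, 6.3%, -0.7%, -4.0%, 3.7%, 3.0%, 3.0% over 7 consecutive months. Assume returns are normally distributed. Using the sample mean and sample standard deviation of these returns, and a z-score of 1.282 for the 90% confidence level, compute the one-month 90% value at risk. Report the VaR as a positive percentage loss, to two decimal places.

μ = (-3.2 + 6.3 − 0.7 − 4 + 3.7 + 3 + 3) / 7 = 1.1571%
Sample σ = √[Σ(r − μ)² / 6] = √[88.7371 / 6] = √14.7895 = 3.8457%
VaR = −(μ − z·σ) = −(1.1571 − 1.282 × 3.8457) = −(-3.7731) = 3.7731%

3.77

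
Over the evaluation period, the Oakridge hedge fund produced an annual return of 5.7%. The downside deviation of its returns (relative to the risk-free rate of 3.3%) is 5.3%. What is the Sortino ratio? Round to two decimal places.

Sortino = (Rp − Rf) / σd = (5.7% − 3.3%) / 5.3% = 2.40% / 5.3% = 0.4528

0.45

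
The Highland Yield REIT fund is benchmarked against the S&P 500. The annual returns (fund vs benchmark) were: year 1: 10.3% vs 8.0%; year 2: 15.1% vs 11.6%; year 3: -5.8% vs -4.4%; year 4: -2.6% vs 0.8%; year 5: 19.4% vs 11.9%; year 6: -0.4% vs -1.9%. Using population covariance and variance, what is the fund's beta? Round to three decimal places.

1.420

r̄p = 6.0000%,  r̄m = 4.3333%
Cov = Σ(rp − r̄p)(rm − r̄m) / 6 = 59.4367
Var(rm) = Σ(rm − r̄m)² / 6 = 41.8522
β = Cov / Var = 59.4367 / 41.8522 = 1.4202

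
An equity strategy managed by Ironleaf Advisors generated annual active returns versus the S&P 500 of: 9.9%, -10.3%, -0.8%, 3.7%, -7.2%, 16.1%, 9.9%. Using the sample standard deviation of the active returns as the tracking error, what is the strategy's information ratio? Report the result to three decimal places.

μ = (9.9 − 10.3 − 0.8 + 3.7 − 7.2 + 16.1 + 9.9) / 7 = 21.30 / 7 = 3.0429%
Σ(r − μ)² = 562.6771; sample σ = √(562.6771/6) = 9.6840%
IR = μ / tracking error = 3.0429 / 9.6840 = 0.3142

0.314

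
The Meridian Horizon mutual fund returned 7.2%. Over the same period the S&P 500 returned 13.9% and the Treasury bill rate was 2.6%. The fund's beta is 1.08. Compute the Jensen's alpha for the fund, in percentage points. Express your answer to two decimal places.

-7.60

CAPM expected return = Rf + β(Rm − Rf) = 2.6% + 1.08 × (13.9% − 2.6%) = 2.6 + 1.08 × 11.30 = 14.8040%
Jensen's α = Rp − E[R] = 7.2% − 14.8040% = -7.6040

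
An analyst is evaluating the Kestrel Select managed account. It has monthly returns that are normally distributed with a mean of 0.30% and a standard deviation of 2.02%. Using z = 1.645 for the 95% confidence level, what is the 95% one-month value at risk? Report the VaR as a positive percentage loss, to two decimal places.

3.02

VaR (as % loss) = −(μ − z·σ) = −(0.30% − 1.645 × 2.02%) = −(-3.0229%) = 3.0229%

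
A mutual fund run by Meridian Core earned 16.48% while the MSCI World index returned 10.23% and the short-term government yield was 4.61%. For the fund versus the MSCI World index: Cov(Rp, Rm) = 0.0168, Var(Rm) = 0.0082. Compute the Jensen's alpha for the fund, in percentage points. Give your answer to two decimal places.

0.36

β = Cov / Var = 0.0168 / 0.0082 = 2.0488
E[R] = Rf + β(Rm − Rf) = 4.61% + 2.0488 × (10.23% − 4.61%) = 16.1243%
α = Rp − E[R] = 16.48% − 16.1243% = 0.3557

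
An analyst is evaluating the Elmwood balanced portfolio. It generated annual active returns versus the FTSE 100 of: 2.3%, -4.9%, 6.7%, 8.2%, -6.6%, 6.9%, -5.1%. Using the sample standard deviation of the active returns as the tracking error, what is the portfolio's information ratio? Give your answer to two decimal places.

0.17

μ = (2.3 − 4.9 + 6.7 + 8.2 − 6.6 + 6.9 − 5.1) / 7 = 1.0714%
Σ(r − μ)² = (2.3 − 1.0714)² + (-4.9 − 1.0714)² + … = 250.5743
sample σ = √(250.5743 / 6) = √41.7624 = 6.4624%
IR = μ / tracking error = 1.0714 / 6.4624 = 0.1658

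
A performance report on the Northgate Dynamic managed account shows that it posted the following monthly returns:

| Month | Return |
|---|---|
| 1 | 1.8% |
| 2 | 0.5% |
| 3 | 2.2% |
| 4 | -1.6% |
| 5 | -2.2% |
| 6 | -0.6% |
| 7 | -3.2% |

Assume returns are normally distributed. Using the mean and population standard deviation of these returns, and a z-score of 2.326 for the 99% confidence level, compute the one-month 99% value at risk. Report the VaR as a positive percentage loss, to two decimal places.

μ = (1.8 + 0.5 + 2.2 − 1.6 − 2.2 − 0.6 − 3.2) / 7 = -0.4429%
Population σ = √[Σ(r − μ)² / 7] = √[24.9571 / 7] = √3.5653 = 1.8882%
VaR = −(μ − z·σ) = −(-0.4429 − 2.326 × 1.8882) = −(-4.8349) = 4.8349%

4.83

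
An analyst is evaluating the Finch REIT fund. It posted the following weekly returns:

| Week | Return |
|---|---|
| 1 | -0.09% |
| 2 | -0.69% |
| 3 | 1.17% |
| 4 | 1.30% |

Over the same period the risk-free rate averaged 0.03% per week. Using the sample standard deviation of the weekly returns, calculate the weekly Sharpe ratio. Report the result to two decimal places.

0.40

r̄ = (-0.09 − 0.69 + 1.17 + 1.3) / 4 = 0.4225%
Sample std dev = √[2.8291 / 3] = 0.9711%
Sharpe = (r̄ − rf) / σ = (0.4225 − 0.03) / 0.9711 = 0.3925 / 0.9711 = 0.4042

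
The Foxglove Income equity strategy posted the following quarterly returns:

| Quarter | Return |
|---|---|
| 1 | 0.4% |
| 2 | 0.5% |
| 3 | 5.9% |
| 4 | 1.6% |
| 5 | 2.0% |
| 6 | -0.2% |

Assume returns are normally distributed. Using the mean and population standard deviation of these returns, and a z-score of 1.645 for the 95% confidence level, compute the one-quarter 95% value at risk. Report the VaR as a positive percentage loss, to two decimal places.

r̄ = (0.4 + 0.5 + 5.9 + 1.6 + 2 − 0.2) / 6 = 10.20 / 6 = 1.7000%
Population std dev = √[24.4800 / 6] = 2.0199%
VaR = −(r̄ − z·σ) = −(1.7000 − 1.645 × 2.0199) = −(-1.6227) = 1.6227%

1.62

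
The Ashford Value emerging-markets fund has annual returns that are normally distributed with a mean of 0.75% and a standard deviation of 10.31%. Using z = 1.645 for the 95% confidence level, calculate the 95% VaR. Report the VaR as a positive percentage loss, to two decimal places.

VaR (as % loss) = −(μ − z·σ) = −(0.75% − 1.645 × 10.31%) = −(-16.20995%) = 16.20995%

16.21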